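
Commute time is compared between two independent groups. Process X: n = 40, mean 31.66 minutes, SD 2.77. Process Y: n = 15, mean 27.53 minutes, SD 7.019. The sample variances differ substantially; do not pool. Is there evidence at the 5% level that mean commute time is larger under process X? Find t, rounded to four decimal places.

Let group 1 = process X, group 2 = process Y. H0: μ_1 = μ_2; H1: μ_1 > μ_2 (Welch's two-sample t-test, right-tailed).
t = (x̄_1 − x̄_2)/√(s_1²/n_1 + s_2²/n_2) = (31.66 − 27.53)/√(2.77²/40 + 7.019²/15) = 2.2151
Welch–Satterthwaite df ≈ 15.66
p-value = P(T ≥ 2.2151) ≈ 0.0210
Since p ≈ 0.0210 < α = 0.05, reject H0; the data support H1.

2.2151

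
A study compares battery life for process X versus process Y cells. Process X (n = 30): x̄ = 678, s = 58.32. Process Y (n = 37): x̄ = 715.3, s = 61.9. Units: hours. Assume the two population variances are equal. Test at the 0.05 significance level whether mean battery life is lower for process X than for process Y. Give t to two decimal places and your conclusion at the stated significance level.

t = -2.52; reject H0

Let group 1 = process X, group 2 = process Y. H0: μ_1 = μ_2; H1: μ_1 < μ_2 (two-sample pooled-variance t-test, left-tailed).
s_p² = [(30−1)·58.32² + (37−1)·61.9²]/(30+37−2) = 3639.59
t = (678 − 715.3)/√[3639.59·(1/30 + 1/37)] = -2.52
df = n₁ + n₂ − 2 = 65
p-value = P(T ≤ -2.52) ≈ 0.0072
Since p ≈ 0.0072 < α = 0.05, reject H0; the evidence is statistically significant.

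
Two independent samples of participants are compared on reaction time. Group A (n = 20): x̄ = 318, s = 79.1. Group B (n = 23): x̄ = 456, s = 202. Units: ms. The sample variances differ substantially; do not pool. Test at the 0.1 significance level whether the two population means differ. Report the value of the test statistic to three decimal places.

-3.021

Let group 1 = group A, group 2 = group B. H0: μ_1 = μ_2; H1: μ_1 ≠ μ_2 (Welch's two-sample t-test, two-sided).
t = (x̄_1 − x̄_2)/√(s_1²/n_1 + s_2²/n_2) = (318 − 456)/√(79.1²/20 + 202²/23) = -3.021
Welch–Satterthwaite df ≈ 29.38
Two-sided p-value ≈ 0.005
Since p ≈ 0.005 < α = 0.1, reject H0; the data support H1.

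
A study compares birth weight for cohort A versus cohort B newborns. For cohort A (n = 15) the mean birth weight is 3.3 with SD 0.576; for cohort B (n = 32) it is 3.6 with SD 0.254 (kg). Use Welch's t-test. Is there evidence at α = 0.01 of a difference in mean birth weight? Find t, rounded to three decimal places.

Let group 1 = cohort A, group 2 = cohort B. H0: μ_1 = μ_2; H1: μ_1 ≠ μ_2 (Welch's two-sample t-test, two-sided).
t = (x̄_1 − x̄_2)/√(s_1²/n_1 + s_2²/n_2) = (3.3 − 3.6)/√(0.576²/15 + 0.254²/32) = -1.931
Welch–Satterthwaite df ≈ 16.61
Two-sided p-value ≈ 0.071
Since p ≈ 0.071 > α = 0.01, fail to reject H0; the data do not provide sufficient evidence against H0.

-1.931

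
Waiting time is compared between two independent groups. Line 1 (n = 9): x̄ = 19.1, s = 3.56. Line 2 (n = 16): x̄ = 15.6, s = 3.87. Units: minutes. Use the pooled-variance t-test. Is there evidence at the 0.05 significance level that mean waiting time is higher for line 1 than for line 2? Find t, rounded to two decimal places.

2.23

Let group 1 = line 1, group 2 = line 2. H0: μ_1 = μ_2; H1: μ_1 > μ_2 (two-sample pooled-variance t-test, right-tailed).
s_p² = [(9−1)·3.56² + (16−1)·3.87²]/(9+16−2) = 14.1758
t = (19.1 − 15.6)/√[14.1758·(1/9 + 1/16)] = 2.23
df = n₁ + n₂ − 2 = 23
p-value = P(T ≥ 2.23) ≈ 0.0179
Since p ≈ 0.0179 < α = 0.05, reject H0; the data support H1.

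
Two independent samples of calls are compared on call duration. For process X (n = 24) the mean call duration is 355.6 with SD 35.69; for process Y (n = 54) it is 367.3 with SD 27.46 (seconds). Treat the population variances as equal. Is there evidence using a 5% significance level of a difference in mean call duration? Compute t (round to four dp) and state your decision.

Let group 1 = process X, group 2 = process Y. H0: μ_1 = μ_2; H1: μ_1 ≠ μ_2 (two-sample pooled-variance t-test, two-sided).
s_p² = [(24−1)·35.69² + (54−1)·27.46²]/(24+54−2) = 911.337
t = (355.6 − 367.3)/√[911.337·(1/24 + 1/54)] = -1.5798
df = n₁ + n₂ − 2 = 76
Two-sided p-value ≈ 0.118
Since p ≈ 0.118 > α = 0.05, fail to reject H0; the data do not provide sufficient evidence against H0.

t = -1.5798; fail to reject H0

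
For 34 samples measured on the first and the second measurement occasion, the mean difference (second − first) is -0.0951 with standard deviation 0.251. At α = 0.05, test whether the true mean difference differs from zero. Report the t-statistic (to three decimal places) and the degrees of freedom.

H0: μ_d = 0; H1: μ_d ≠ 0 (paired t-test on the differences, two-sided).
t = d̄/(s_d/√n) = -0.0951/(0.251/√34) = -2.209
df = n − 1 = 33
Two-sided p-value ≈ 0.034
Since p ≈ 0.034 < α = 0.05, reject H0; the data support H1.

t = -2.209, df = 33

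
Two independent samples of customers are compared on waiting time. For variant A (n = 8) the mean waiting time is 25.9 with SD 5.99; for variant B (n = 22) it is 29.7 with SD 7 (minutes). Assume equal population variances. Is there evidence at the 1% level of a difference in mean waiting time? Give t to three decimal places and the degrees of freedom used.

Let group 1 = variant A, group 2 = variant B. H0: μ_1 = μ_2; H1: μ_1 ≠ μ_2 (two-sample pooled-variance t-test, two-sided).
s_p² = [(8−1)·5.99² + (22−1)·7²]/(8+22−2) = 45.72
t = (25.9 − 29.7)/√[45.72·(1/8 + 1/22)] = -1.361
df = n₁ + n₂ − 2 = 28
Two-sided p-value ≈ 0.1843
Since p ≈ 0.1843 > α = 0.01, fail to reject H0; the data do not provide sufficient evidence against H0.

t = -1.361, df = 28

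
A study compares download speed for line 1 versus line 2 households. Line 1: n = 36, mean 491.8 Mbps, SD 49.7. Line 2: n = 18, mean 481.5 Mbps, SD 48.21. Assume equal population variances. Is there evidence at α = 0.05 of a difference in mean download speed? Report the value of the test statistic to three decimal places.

0.725

Let group 1 = line 1, group 2 = line 2. H0: μ_1 = μ_2; H1: μ_1 ≠ μ_2 (two-sample pooled-variance t-test, two-sided).
s_p² = [(36−1)·49.7² + (18−1)·48.21²]/(36+18−2) = 2422.4
t = (491.8 − 481.5)/√[2422.4·(1/36 + 1/18)] = 0.725
df = n₁ + n₂ − 2 = 52
Two-sided p-value ≈ 0.4717
Since p ≈ 0.4717 > α = 0.05, fail to reject H0; the evidence is not statistically significant.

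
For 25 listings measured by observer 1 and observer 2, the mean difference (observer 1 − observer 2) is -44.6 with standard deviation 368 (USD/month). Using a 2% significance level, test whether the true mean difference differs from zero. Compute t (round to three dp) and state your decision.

H0: μ_d = 0; H1: μ_d ≠ 0 (paired t-test on the differences, two-sided).
t = d̄/(s_d/√n) = -44.6/(368/√25) = -0.606
df = n − 1 = 24
Two-sided p-value ≈ 0.5502
Since p ≈ 0.5502 > α = 0.02, fail to reject H0; the evidence is not statistically significant.

t = -0.606; fail to reject H0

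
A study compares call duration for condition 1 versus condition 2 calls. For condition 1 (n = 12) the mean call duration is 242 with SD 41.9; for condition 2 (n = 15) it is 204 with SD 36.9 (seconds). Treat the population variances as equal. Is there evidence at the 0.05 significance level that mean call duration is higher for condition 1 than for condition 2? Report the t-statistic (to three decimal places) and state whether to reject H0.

Let group 1 = condition 1, group 2 = condition 2. H0: μ_1 = μ_2; H1: μ_1 > μ_2 (two-sample pooled-variance t-test, right-tailed).
s_p² = [(12−1)·41.9² + (15−1)·36.9²]/(12+15−2) = 1534.97
t = (242 − 204)/√[1534.97·(1/12 + 1/15)] = 2.504
df = n₁ + n₂ − 2 = 25
p-value = P(T ≥ 2.504) ≈ 0.0096
Since p ≈ 0.0096 < α = 0.05, reject H0; the data support H1.

t = 2.504; reject H0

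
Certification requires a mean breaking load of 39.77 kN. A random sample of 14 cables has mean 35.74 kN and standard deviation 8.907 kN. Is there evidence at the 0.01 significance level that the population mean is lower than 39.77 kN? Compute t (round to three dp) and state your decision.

H0: μ = 39.77; H1: μ < 39.77 (one-sample t-test, left-tailed).
t = (x̄ − μ₀)/(s/√n) = (35.74 − 39.77)/(8.907/√14) = -1.693
df = n − 1 = 13
p-value = P(T ≤ -1.693) ≈ 0.0571
Since p ≈ 0.0571 > α = 0.01, fail to reject H0; the evidence is not statistically significant.

t = -1.693; fail to reject H0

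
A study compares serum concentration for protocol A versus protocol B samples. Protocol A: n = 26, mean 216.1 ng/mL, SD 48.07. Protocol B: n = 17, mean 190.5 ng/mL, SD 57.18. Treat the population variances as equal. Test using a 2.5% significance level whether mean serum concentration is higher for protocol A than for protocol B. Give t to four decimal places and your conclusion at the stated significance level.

t = 1.5840; fail to reject H0

Let group 1 = protocol A, group 2 = protocol B. H0: μ_1 = μ_2; H1: μ_1 > μ_2 (two-sample pooled-variance t-test, right-tailed).
s_p² = [(26−1)·48.07² + (17−1)·57.18²]/(26+17−2) = 2684.9
t = (216.1 − 190.5)/√[2684.9·(1/26 + 1/17)] = 1.5840
df = n₁ + n₂ − 2 = 41
p-value = P(T ≥ 1.5840) ≈ 0.060
Since p ≈ 0.060 > α = 0.025, fail to reject H0; the data do not provide sufficient evidence against H0.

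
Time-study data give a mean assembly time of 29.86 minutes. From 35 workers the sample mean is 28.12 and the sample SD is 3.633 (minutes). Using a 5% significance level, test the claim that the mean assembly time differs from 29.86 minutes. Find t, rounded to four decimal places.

-2.8335

H0: μ = 29.86; H1: μ ≠ 29.86 (one-sample t-test, two-sided).
t = (x̄ − μ₀)/(s/√n) = (28.12 − 29.86)/(3.633/√35) = -2.8335
df = n − 1 = 34
Two-sided p-value ≈ 0.0077
Since p ≈ 0.0077 < α = 0.05, reject H0; the data support H1.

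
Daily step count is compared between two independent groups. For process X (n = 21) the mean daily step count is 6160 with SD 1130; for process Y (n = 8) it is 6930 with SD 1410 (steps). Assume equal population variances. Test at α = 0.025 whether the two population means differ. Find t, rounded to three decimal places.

-1.533

Let group 1 = process X, group 2 = process Y. H0: μ_1 = μ_2; H1: μ_1 ≠ μ_2 (two-sample pooled-variance t-test, two-sided).
s_p² = [(21−1)·1130² + (8−1)·1410²]/(21+8−2) = 1461290
t = (6160 − 6930)/√[1461290·(1/21 + 1/8)] = -1.533
df = n₁ + n₂ − 2 = 27
Two-sided p-value ≈ 0.137
Since p ≈ 0.137 > α = 0.025, fail to reject H0; the data do not provide sufficient evidence against H0.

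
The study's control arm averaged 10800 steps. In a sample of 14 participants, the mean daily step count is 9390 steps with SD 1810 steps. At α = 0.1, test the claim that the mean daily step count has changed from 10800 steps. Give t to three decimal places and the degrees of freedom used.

H0: μ = 10800; H1: μ ≠ 10800 (one-sample t-test, two-sided).
t = (x̄ − μ₀)/(s/√n) = (9390 − 10800)/(1810/√14) = -2.915
df = n − 1 = 13
Two-sided p-value ≈ 0.0121
Since p ≈ 0.0121 < α = 0.1, reject H0; the evidence is statistically significant.

t = -2.915, df = 13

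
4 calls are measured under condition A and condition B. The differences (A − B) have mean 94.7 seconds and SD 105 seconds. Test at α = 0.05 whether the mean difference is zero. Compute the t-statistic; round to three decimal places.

H0: μ_d = 0; H1: μ_d ≠ 0 (paired t-test on the differences, two-sided).
t = d̄/(s_d/√n) = 94.7/(105/√4) = 1.804
df = n − 1 = 3
Two-sided p-value ≈ 0.1690
Since p ≈ 0.1690 > α = 0.05, fail to reject H0; the data do not provide sufficient evidence against H0.

1.804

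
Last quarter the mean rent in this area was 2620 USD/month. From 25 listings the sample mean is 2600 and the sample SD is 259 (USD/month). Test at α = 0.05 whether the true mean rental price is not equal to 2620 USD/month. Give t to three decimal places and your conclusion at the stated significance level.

H0: μ = 2620; H1: μ ≠ 2620 (one-sample t-test, two-sided).
t = (x̄ − μ₀)/(s/√n) = (2600 − 2620)/(259/√25) = -0.386
df = n − 1 = 24
Two-sided p-value ≈ 0.703
Since p ≈ 0.703 > α = 0.05, fail to reject H0; the evidence is not statistically significant.

t = -0.386; fail to reject H0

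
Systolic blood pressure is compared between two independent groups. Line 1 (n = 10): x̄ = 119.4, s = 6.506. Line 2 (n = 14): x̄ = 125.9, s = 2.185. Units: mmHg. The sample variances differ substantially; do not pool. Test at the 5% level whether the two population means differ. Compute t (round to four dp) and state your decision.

Let group 1 = line 1, group 2 = line 2. H0: μ_1 = μ_2; H1: μ_1 ≠ μ_2 (Welch's two-sample t-test, two-sided).
t = (x̄_1 − x̄_2)/√(s_1²/n_1 + s_2²/n_2) = (119.4 − 125.9)/√(6.506²/10 + 2.185²/14) = -3.0393
Welch–Satterthwaite df ≈ 10.46
Two-sided p-value ≈ 0.0119
Since p ≈ 0.0119 < α = 0.05, reject H0; the data support H1.

t = -3.0393; reject H0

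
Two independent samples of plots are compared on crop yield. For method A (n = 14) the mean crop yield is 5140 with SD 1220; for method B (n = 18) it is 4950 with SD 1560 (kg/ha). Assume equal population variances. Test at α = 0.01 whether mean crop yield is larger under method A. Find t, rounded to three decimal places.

Let group 1 = method A, group 2 = method B. H0: μ_1 = μ_2; H1: μ_1 > μ_2 (two-sample pooled-variance t-test, right-tailed).
s_p² = [(14−1)·1220² + (18−1)·1560²]/(14+18−2) = 2024010
t = (5140 − 4950)/√[2024010·(1/14 + 1/18)] = 0.375
df = n₁ + n₂ − 2 = 30
p-value = P(T ≥ 0.375) ≈ 0.3552
Since p ≈ 0.3552 > α = 0.01, fail to reject H0; the evidence is not statistically significant.

0.375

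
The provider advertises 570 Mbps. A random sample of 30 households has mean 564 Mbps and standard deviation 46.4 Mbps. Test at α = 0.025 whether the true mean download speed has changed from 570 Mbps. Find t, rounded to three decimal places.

-0.708

H0: μ = 570; H1: μ ≠ 570 (one-sample t-test, two-sided).
t = (x̄ − μ₀)/(s/√n) = (564 − 570)/(46.4/√30) = -0.708
df = n − 1 = 29
Two-sided p-value ≈ 0.4844
Since p ≈ 0.4844 > α = 0.025, fail to reject H0; the evidence is not statistically significant.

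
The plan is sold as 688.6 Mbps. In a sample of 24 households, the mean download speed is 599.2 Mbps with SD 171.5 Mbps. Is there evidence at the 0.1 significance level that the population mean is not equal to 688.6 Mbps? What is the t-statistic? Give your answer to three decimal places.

H0: μ = 688.6; H1: μ ≠ 688.6 (one-sample t-test, two-sided).
t = (x̄ − μ₀)/(s/√n) = (599.2 − 688.6)/(171.5/√24) = -2.554
df = n − 1 = 23
Two-sided p-value ≈ 0.0178
Since p ≈ 0.0178 < α = 0.1, reject H0; the evidence is statistically significant.

-2.554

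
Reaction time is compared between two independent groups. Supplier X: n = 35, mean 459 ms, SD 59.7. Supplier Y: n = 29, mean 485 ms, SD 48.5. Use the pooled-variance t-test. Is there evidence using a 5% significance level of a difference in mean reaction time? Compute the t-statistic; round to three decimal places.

-1.885

Let group 1 = supplier X, group 2 = supplier Y. H0: μ_1 = μ_2; H1: μ_1 ≠ μ_2 (two-sample pooled-variance t-test, two-sided).
s_p² = [(35−1)·59.7² + (29−1)·48.5²]/(35+29−2) = 3016.81
t = (459 − 485)/√[3016.81·(1/35 + 1/29)] = -1.885
df = n₁ + n₂ − 2 = 62
Two-sided p-value ≈ 0.064
Since p ≈ 0.064 > α = 0.05, fail to reject H0; the evidence is not statistically significant.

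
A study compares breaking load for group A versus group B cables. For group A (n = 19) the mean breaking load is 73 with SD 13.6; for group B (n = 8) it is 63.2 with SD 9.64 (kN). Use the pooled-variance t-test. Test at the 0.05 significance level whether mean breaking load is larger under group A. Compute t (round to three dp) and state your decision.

t = 1.843; reject H0

Let group 1 = group A, group 2 = group B. H0: μ_1 = μ_2; H1: μ_1 > μ_2 (two-sample pooled-variance t-test, right-tailed).
s_p² = [(19−1)·13.6² + (8−1)·9.64²]/(19+8−2) = 159.191
t = (73 − 63.2)/√[159.191·(1/19 + 1/8)] = 1.843
df = n₁ + n₂ − 2 = 25
p-value = P(T ≥ 1.843) ≈ 0.039
Since p ≈ 0.039 < α = 0.05, reject H0; the evidence is statistically significant.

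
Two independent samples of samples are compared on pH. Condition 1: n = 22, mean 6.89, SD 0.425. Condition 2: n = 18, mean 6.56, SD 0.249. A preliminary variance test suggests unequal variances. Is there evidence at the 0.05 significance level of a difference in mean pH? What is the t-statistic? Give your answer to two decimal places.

3.06

Let group 1 = condition 1, group 2 = condition 2. H0: μ_1 = μ_2; H1: μ_1 ≠ μ_2 (Welch's two-sample t-test, two-sided).
t = (x̄_1 − x̄_2)/√(s_1²/n_1 + s_2²/n_2) = (6.89 − 6.56)/√(0.425²/22 + 0.249²/18) = 3.06
Welch–Satterthwaite df ≈ 34.76
Two-sided p-value ≈ 0.0043
Since p ≈ 0.0043 < α = 0.05, reject H0; the data support H1.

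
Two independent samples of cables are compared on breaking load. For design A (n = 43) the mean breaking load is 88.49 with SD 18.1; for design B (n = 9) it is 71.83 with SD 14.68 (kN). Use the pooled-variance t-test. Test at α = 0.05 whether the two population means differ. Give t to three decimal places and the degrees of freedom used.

t = 2.583, df = 50

Let group 1 = design A, group 2 = design B. H0: μ_1 = μ_2; H1: μ_1 ≠ μ_2 (two-sample pooled-variance t-test, two-sided).
s_p² = [(43−1)·18.1² + (9−1)·14.68²]/(43+9−2) = 309.673
t = (88.49 − 71.83)/√[309.673·(1/43 + 1/9)] = 2.583
df = n₁ + n₂ − 2 = 50
Two-sided p-value ≈ 0.0128
Since p ≈ 0.0128 < α = 0.05, reject H0; the data support H1.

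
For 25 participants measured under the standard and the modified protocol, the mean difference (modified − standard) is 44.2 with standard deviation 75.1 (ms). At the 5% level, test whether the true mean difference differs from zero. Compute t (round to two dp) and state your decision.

t = 2.94; reject H0

H0: μ_d = 0; H1: μ_d ≠ 0 (paired t-test on the differences, two-sided).
t = d̄/(s_d/√n) = 44.2/(75.1/√25) = 2.94
df = n − 1 = 24
Two-sided p-value ≈ 0.0071
Since p ≈ 0.0071 < α = 0.05, reject H0; the evidence is statistically significant.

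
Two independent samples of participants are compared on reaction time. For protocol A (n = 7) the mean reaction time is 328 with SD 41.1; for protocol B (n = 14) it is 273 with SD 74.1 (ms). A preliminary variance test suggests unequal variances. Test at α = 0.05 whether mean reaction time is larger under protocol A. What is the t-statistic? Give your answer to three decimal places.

2.185

Let group 1 = protocol A, group 2 = protocol B. H0: μ_1 = μ_2; H1: μ_1 > μ_2 (Welch's two-sample t-test, right-tailed).
t = (x̄_1 − x̄_2)/√(s_1²/n_1 + s_2²/n_2) = (328 − 273)/√(41.1²/7 + 74.1²/14) = 2.185
Welch–Satterthwaite df ≈ 18.63
p-value = P(T ≥ 2.185) ≈ 0.0209
Since p ≈ 0.0209 < α = 0.05, reject H0; the data support H1.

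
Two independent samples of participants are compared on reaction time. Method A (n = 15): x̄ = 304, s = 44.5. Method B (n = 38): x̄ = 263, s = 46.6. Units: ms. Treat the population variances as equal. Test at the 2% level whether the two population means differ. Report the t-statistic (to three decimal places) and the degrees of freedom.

Let group 1 = method A, group 2 = method B. H0: μ_1 = μ_2; H1: μ_1 ≠ μ_2 (two-sample pooled-variance t-test, two-sided).
s_p² = [(15−1)·44.5² + (38−1)·46.6²]/(15+38−2) = 2119.04
t = (304 − 263)/√[2119.04·(1/15 + 1/38)] = 2.921
df = n₁ + n₂ − 2 = 51
Two-sided p-value ≈ 0.005
Since p ≈ 0.005 < α = 0.02, reject H0; the evidence is statistically significant.

t = 2.921, df = 51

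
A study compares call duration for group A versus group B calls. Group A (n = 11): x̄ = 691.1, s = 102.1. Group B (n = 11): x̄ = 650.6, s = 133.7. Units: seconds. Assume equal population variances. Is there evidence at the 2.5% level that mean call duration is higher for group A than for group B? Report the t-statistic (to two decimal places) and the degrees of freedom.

t = 0.80, df = 20

Let group 1 = group A, group 2 = group B. H0: μ_1 = μ_2; H1: μ_1 > μ_2 (two-sample pooled-variance t-test, right-tailed).
s_p² = [(11−1)·102.1² + (11−1)·133.7²]/(11+11−2) = 14150
t = (691.1 − 650.6)/√[14150·(1/11 + 1/11)] = 0.80
df = n₁ + n₂ − 2 = 20
p-value = P(T ≥ 0.80) ≈ 0.217
Since p ≈ 0.217 > α = 0.025, fail to reject H0; the evidence is not statistically significant.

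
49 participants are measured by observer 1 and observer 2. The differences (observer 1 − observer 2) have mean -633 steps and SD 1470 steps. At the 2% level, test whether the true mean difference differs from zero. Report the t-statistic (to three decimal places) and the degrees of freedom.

t = -3.014, df = 48

H0: μ_d = 0; H1: μ_d ≠ 0 (paired t-test on the differences, two-sided).
t = d̄/(s_d/√n) = -633/(1470/√49) = -3.014
df = n − 1 = 48
Two-sided p-value ≈ 0.004
Since p ≈ 0.004 < α = 0.02, reject H0; the data support H1.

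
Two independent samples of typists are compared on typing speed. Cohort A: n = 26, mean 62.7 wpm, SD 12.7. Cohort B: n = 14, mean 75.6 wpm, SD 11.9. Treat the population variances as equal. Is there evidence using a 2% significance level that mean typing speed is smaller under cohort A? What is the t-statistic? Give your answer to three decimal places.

Let group 1 = cohort A, group 2 = cohort B. H0: μ_1 = μ_2; H1: μ_1 < μ_2 (two-sample pooled-variance t-test, left-tailed).
s_p² = [(26−1)·12.7² + (14−1)·11.9²]/(26+14−2) = 154.557
t = (62.7 − 75.6)/√[154.557·(1/26 + 1/14)] = -3.130
df = n₁ + n₂ − 2 = 38
p-value = P(T ≤ -3.130) ≈ 0.002
Since p ≈ 0.002 < α = 0.02, reject H0; the evidence is statistically significant.

-3.130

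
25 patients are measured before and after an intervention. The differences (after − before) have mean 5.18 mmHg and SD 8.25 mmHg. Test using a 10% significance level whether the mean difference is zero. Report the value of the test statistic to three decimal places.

H0: μ_d = 0; H1: μ_d ≠ 0 (paired t-test on the differences, two-sided).
t = d̄/(s_d/√n) = 5.18/(8.25/√25) = 3.139
df = n − 1 = 24
Two-sided p-value ≈ 0.004
Since p ≈ 0.004 < α = 0.1, reject H0; the data support H1.

3.139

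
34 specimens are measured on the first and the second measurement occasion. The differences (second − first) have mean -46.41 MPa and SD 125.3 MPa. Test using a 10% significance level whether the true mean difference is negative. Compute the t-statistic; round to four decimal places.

-2.1597

H0: μ_d = 0; H1: μ_d < 0 (paired t-test on the differences, left-tailed).
t = d̄/(s_d/√n) = -46.41/(125.3/√34) = -2.1597
df = n − 1 = 33
p-value = P(T ≤ -2.1597) ≈ 0.019
Since p ≈ 0.019 < α = 0.1, reject H0; the evidence is statistically significant.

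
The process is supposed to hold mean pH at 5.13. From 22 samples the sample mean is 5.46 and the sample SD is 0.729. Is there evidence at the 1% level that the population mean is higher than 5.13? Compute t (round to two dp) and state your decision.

H0: μ = 5.13; H1: μ > 5.13 (one-sample t-test, right-tailed).
t = (x̄ − μ₀)/(s/√n) = (5.46 − 5.13)/(0.729/√22) = 2.12
df = n − 1 = 21
p-value = P(T ≥ 2.12) ≈ 0.0229
Since p ≈ 0.0229 > α = 0.01, fail to reject H0; the data do not provide sufficient evidence against H0.

t = 2.12; fail to reject H0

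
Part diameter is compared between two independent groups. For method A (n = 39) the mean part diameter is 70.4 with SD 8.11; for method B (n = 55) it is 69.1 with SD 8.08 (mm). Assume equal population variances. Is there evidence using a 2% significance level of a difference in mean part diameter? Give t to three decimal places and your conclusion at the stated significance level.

Let group 1 = method A, group 2 = method B. H0: μ_1 = μ_2; H1: μ_1 ≠ μ_2 (two-sample pooled-variance t-test, two-sided).
s_p² = [(39−1)·8.11² + (55−1)·8.08²]/(39+55−2) = 65.487
t = (70.4 − 69.1)/√[65.487·(1/39 + 1/55)] = 0.767
df = n₁ + n₂ − 2 = 92
Two-sided p-value ≈ 0.4448
Since p ≈ 0.4448 > α = 0.02, fail to reject H0; the evidence is not statistically significant.

t = 0.767; fail to reject H0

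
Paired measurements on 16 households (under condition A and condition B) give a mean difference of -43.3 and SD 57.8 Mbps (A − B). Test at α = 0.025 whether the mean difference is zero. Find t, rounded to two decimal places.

-3.00

H0: μ_d = 0; H1: μ_d ≠ 0 (paired t-test on the differences, two-sided).
t = d̄/(s_d/√n) = -43.3/(57.8/√16) = -3.00
df = n − 1 = 15
Two-sided p-value ≈ 0.0090
Since p ≈ 0.0090 < α = 0.025, reject H0; the data support H1.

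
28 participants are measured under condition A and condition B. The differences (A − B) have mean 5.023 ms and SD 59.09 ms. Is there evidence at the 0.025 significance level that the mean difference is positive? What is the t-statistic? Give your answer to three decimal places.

0.450

H0: μ_d = 0; H1: μ_d > 0 (paired t-test on the differences, right-tailed).
t = d̄/(s_d/√n) = 5.023/(59.09/√28) = 0.450
df = n − 1 = 27
p-value = P(T ≥ 0.450) ≈ 0.3282
Since p ≈ 0.3282 > α = 0.025, fail to reject H0; the data do not provide sufficient evidence against H0.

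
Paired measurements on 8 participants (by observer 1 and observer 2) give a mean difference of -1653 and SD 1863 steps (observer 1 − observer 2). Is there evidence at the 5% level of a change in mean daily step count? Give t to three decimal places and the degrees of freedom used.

H0: μ_d = 0; H1: μ_d ≠ 0 (paired t-test on the differences, two-sided).
t = d̄/(s_d/√n) = -1653/(1863/√8) = -2.510
df = n − 1 = 7
Two-sided p-value ≈ 0.040
Since p ≈ 0.040 < α = 0.05, reject H0; the evidence is statistically significant.

t = -2.510, df = 7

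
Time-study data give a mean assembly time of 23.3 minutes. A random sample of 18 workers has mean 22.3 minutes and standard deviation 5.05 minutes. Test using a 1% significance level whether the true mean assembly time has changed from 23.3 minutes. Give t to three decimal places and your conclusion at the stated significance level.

H0: μ = 23.3; H1: μ ≠ 23.3 (one-sample t-test, two-sided).
t = (x̄ − μ₀)/(s/√n) = (22.3 − 23.3)/(5.05/√18) = -0.840
df = n − 1 = 17
Two-sided p-value ≈ 0.412
Since p ≈ 0.412 > α = 0.01, fail to reject H0; the evidence is not statistically significant.

t = -0.840; fail to reject H0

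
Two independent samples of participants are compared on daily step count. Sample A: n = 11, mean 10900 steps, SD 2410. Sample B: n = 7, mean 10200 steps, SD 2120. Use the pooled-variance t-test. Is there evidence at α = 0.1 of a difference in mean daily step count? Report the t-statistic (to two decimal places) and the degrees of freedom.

Let group 1 = sample A, group 2 = sample B. H0: μ_1 = μ_2; H1: μ_1 ≠ μ_2 (two-sample pooled-variance t-test, two-sided).
s_p² = [(11−1)·2410² + (7−1)·2120²]/(11+7−2) = 5315460
t = (10900 − 10200)/√[5315460·(1/11 + 1/7)] = 0.63
df = n₁ + n₂ − 2 = 16
Two-sided p-value ≈ 0.539
Since p ≈ 0.539 > α = 0.1, fail to reject H0; the data do not provide sufficient evidence against H0.

t = 0.63, df = 16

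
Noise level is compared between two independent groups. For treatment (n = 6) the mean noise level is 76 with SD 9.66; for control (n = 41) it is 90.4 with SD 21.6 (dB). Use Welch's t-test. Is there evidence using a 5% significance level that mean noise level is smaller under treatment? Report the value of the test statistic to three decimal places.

Let group 1 = treatment, group 2 = control. H0: μ_1 = μ_2; H1: μ_1 < μ_2 (Welch's two-sample t-test, left-tailed).
t = (x̄_1 − x̄_2)/√(s_1²/n_1 + s_2²/n_2) = (76 − 90.4)/√(9.66²/6 + 21.6²/41) = -2.775
Welch–Satterthwaite df ≈ 14.05
p-value = P(T ≤ -2.775) ≈ 0.007
Since p ≈ 0.007 < α = 0.05, reject H0; the data support H1.

-2.775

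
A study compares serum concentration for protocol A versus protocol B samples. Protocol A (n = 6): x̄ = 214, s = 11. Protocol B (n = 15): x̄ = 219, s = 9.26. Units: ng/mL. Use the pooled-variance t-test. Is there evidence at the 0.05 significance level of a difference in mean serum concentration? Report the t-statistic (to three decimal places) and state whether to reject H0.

t = -1.062; fail to reject H0

Let group 1 = protocol A, group 2 = protocol B. H0: μ_1 = μ_2; H1: μ_1 ≠ μ_2 (two-sample pooled-variance t-test, two-sided).
s_p² = [(6−1)·11² + (15−1)·9.26²]/(6+15−2) = 95.0245
t = (214 − 219)/√[95.0245·(1/6 + 1/15)] = -1.062
df = n₁ + n₂ − 2 = 19
Two-sided p-value ≈ 0.3016
Since p ≈ 0.3016 > α = 0.05, fail to reject H0; the evidence is not statistically significant.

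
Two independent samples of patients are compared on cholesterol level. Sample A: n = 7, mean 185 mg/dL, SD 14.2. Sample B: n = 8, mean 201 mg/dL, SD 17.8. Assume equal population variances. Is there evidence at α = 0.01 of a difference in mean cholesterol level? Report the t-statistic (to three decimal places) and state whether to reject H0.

t = -1.904; fail to reject H0

Let group 1 = sample A, group 2 = sample B. H0: μ_1 = μ_2; H1: μ_1 ≠ μ_2 (two-sample pooled-variance t-test, two-sided).
s_p² = [(7−1)·14.2² + (8−1)·17.8²]/(7+8−2) = 263.671
t = (185 − 201)/√[263.671·(1/7 + 1/8)] = -1.904
df = n₁ + n₂ − 2 = 13
Two-sided p-value ≈ 0.079
Since p ≈ 0.079 > α = 0.01, fail to reject H0; the data do not provide sufficient evidence against H0.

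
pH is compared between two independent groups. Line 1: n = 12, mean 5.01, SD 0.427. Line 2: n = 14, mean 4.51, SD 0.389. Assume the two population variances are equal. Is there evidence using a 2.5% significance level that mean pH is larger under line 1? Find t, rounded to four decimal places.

3.1239

Let group 1 = line 1, group 2 = line 2. H0: μ_1 = μ_2; H1: μ_1 > μ_2 (two-sample pooled-variance t-test, right-tailed).
s_p² = [(12−1)·0.427² + (14−1)·0.389²]/(12+14−2) = 0.165533
t = (5.01 − 4.51)/√[0.165533·(1/12 + 1/14)] = 3.1239
df = n₁ + n₂ − 2 = 24
p-value = P(T ≥ 3.1239) ≈ 0.0023
Since p ≈ 0.0023 < α = 0.025, reject H0; the data support H1.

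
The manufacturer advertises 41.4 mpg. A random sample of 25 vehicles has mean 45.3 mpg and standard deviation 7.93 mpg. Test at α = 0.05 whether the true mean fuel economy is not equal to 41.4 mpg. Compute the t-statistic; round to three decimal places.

H0: μ = 41.4; H1: μ ≠ 41.4 (one-sample t-test, two-sided).
t = (x̄ − μ₀)/(s/√n) = (45.3 − 41.4)/(7.93/√25) = 2.459
df = n − 1 = 24
Two-sided p-value ≈ 0.0215
Since p ≈ 0.0215 < α = 0.05, reject H0; the data support H1.

2.459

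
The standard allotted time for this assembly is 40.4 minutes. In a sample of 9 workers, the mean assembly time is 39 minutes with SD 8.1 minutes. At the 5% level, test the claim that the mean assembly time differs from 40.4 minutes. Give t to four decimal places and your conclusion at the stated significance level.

H0: μ = 40.4; H1: μ ≠ 40.4 (one-sample t-test, two-sided).
t = (x̄ − μ₀)/(s/√n) = (39 − 40.4)/(8.1/√9) = -0.5185
df = n − 1 = 8
Two-sided p-value ≈ 0.618
Since p ≈ 0.618 > α = 0.05, fail to reject H0; the data do not provide sufficient evidence against H0.

t = -0.5185; fail to reject H0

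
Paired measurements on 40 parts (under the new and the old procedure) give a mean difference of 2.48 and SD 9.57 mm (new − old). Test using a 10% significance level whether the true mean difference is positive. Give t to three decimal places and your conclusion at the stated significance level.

t = 1.639; reject H0

H0: μ_d = 0; H1: μ_d > 0 (paired t-test on the differences, right-tailed).
t = d̄/(s_d/√n) = 2.48/(9.57/√40) = 1.639
df = n − 1 = 39
p-value = P(T ≥ 1.639) ≈ 0.055
Since p ≈ 0.055 < α = 0.1, reject H0; the evidence is statistically significant.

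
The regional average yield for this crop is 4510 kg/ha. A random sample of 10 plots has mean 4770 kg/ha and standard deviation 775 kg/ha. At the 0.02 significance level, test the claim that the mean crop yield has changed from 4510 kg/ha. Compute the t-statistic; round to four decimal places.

1.0609

H0: μ = 4510; H1: μ ≠ 4510 (one-sample t-test, two-sided).
t = (x̄ − μ₀)/(s/√n) = (4770 − 4510)/(775/√10) = 1.0609
df = n − 1 = 9
Two-sided p-value ≈ 0.3164
Since p ≈ 0.3164 > α = 0.02, fail to reject H0; the data do not provide sufficient evidence against H0.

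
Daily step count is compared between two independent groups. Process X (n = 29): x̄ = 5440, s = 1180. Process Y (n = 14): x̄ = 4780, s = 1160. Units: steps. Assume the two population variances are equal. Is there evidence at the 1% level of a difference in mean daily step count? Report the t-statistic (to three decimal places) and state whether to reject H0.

t = 1.728; fail to reject H0

Let group 1 = process X, group 2 = process Y. H0: μ_1 = μ_2; H1: μ_1 ≠ μ_2 (two-sample pooled-variance t-test, two-sided).
s_p² = [(29−1)·1180² + (14−1)·1160²]/(29+14−2) = 1377560
t = (5440 − 4780)/√[1377560·(1/29 + 1/14)] = 1.728
df = n₁ + n₂ − 2 = 41
Two-sided p-value ≈ 0.0915
Since p ≈ 0.0915 > α = 0.01, fail to reject H0; the evidence is not statistically significant.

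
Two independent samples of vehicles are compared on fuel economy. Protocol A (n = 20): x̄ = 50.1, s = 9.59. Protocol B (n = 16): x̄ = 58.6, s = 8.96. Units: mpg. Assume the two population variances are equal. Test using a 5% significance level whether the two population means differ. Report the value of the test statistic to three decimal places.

Let group 1 = protocol A, group 2 = protocol B. H0: μ_1 = μ_2; H1: μ_1 ≠ μ_2 (two-sample pooled-variance t-test, two-sided).
s_p² = [(20−1)·9.59² + (16−1)·8.96²]/(20+16−2) = 86.8123
t = (50.1 − 58.6)/√[86.8123·(1/20 + 1/16)] = -2.720
df = n₁ + n₂ − 2 = 34
Two-sided p-value ≈ 0.0102
Since p ≈ 0.0102 < α = 0.05, reject H0; the data support H1.

-2.720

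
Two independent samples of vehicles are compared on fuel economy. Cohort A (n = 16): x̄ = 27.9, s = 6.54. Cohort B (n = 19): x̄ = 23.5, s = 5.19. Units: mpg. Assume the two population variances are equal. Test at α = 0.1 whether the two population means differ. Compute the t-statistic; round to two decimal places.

Let group 1 = cohort A, group 2 = cohort B. H0: μ_1 = μ_2; H1: μ_1 ≠ μ_2 (two-sample pooled-variance t-test, two-sided).
s_p² = [(16−1)·6.54² + (19−1)·5.19²]/(16+19−2) = 34.1341
t = (27.9 − 23.5)/√[34.1341·(1/16 + 1/19)] = 2.22
df = n₁ + n₂ − 2 = 33
Two-sided p-value ≈ 0.0334
Since p ≈ 0.0334 < α = 0.1, reject H0; the data support H1.

2.22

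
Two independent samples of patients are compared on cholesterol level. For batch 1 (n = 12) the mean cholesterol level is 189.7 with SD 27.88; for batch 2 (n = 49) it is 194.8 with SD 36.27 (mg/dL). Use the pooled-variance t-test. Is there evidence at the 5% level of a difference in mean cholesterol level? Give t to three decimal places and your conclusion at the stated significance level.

Let group 1 = batch 1, group 2 = batch 2. H0: μ_1 = μ_2; H1: μ_1 ≠ μ_2 (two-sample pooled-variance t-test, two-sided).
s_p² = [(12−1)·27.88² + (49−1)·36.27²]/(12+49−2) = 1215.17
t = (189.7 − 194.8)/√[1215.17·(1/12 + 1/49)] = -0.454
df = n₁ + n₂ − 2 = 59
Two-sided p-value ≈ 0.651
Since p ≈ 0.651 > α = 0.05, fail to reject H0; the data do not provide sufficient evidence against H0.

t = -0.454; fail to reject H0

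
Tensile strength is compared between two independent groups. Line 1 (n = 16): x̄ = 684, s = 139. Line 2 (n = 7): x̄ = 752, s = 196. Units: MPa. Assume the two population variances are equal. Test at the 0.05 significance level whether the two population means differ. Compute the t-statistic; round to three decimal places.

-0.953

Let group 1 = line 1, group 2 = line 2. H0: μ_1 = μ_2; H1: μ_1 ≠ μ_2 (two-sample pooled-variance t-test, two-sided).
s_p² = [(16−1)·139² + (7−1)·196²]/(16+7−2) = 24776.7
t = (684 − 752)/√[24776.7·(1/16 + 1/7)] = -0.953
df = n₁ + n₂ − 2 = 21
Two-sided p-value ≈ 0.3513
Since p ≈ 0.3513 > α = 0.05, fail to reject H0; the data do not provide sufficient evidence against H0.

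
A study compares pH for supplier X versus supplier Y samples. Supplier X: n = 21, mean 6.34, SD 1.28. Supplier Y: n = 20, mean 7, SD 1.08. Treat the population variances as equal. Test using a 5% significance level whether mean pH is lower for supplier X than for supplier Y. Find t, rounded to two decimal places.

Let group 1 = supplier X, group 2 = supplier Y. H0: μ_1 = μ_2; H1: μ_1 < μ_2 (two-sample pooled-variance t-test, left-tailed).
s_p² = [(21−1)·1.28² + (20−1)·1.08²]/(21+20−2) = 1.40845
t = (6.34 − 7)/√[1.40845·(1/21 + 1/20)] = -1.78
df = n₁ + n₂ − 2 = 39
p-value = P(T ≤ -1.78) ≈ 0.0414
Since p ≈ 0.0414 < α = 0.05, reject H0; the evidence is statistically significant.

-1.78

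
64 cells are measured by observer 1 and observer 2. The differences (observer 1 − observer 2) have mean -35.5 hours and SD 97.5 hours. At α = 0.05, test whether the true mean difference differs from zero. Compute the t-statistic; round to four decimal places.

H0: μ_d = 0; H1: μ_d ≠ 0 (paired t-test on the differences, two-sided).
t = d̄/(s_d/√n) = -35.5/(97.5/√64) = -2.9128
df = n − 1 = 63
Two-sided p-value ≈ 0.005
Since p ≈ 0.005 < α = 0.05, reject H0; the data support H1.

-2.9128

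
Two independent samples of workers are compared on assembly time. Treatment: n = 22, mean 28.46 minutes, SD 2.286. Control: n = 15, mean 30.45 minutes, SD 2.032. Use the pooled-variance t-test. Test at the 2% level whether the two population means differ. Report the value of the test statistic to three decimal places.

-2.716

Let group 1 = treatment, group 2 = control. H0: μ_1 = μ_2; H1: μ_1 ≠ μ_2 (two-sample pooled-variance t-test, two-sided).
s_p² = [(22−1)·2.286² + (15−1)·2.032²]/(22+15−2) = 4.78709
t = (28.46 − 30.45)/√[4.78709·(1/22 + 1/15)] = -2.716
df = n₁ + n₂ − 2 = 35
Two-sided p-value ≈ 0.0102
Since p ≈ 0.0102 < α = 0.02, reject H0; the data support H1.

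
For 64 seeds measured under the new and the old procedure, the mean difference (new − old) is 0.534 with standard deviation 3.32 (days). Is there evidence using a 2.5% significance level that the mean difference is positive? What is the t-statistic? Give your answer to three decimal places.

H0: μ_d = 0; H1: μ_d > 0 (paired t-test on the differences, right-tailed).
t = d̄/(s_d/√n) = 0.534/(3.32/√64) = 1.287
df = n − 1 = 63
p-value = P(T ≥ 1.287) ≈ 0.1014
Since p ≈ 0.1014 > α = 0.025, fail to reject H0; the data do not provide sufficient evidence against H0.

1.287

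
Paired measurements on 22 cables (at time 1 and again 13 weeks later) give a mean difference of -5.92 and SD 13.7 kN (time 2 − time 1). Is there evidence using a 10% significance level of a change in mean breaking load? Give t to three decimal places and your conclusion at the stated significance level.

t = -2.027; reject H0

H0: μ_d = 0; H1: μ_d ≠ 0 (paired t-test on the differences, two-sided).
t = d̄/(s_d/√n) = -5.92/(13.7/√22) = -2.027
df = n − 1 = 21
Two-sided p-value ≈ 0.0556
Since p ≈ 0.0556 < α = 0.1, reject H0; the evidence is statistically significant.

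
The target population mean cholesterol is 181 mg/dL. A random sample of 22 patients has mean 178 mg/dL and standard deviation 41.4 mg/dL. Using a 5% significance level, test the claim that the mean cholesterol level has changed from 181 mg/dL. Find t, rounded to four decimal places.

H0: μ = 181; H1: μ ≠ 181 (one-sample t-test, two-sided).
t = (x̄ − μ₀)/(s/√n) = (178 − 181)/(41.4/√22) = -0.3399
df = n − 1 = 21
Two-sided p-value ≈ 0.7373
Since p ≈ 0.7373 > α = 0.05, fail to reject H0; the evidence is not statistically significant.

-0.3399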